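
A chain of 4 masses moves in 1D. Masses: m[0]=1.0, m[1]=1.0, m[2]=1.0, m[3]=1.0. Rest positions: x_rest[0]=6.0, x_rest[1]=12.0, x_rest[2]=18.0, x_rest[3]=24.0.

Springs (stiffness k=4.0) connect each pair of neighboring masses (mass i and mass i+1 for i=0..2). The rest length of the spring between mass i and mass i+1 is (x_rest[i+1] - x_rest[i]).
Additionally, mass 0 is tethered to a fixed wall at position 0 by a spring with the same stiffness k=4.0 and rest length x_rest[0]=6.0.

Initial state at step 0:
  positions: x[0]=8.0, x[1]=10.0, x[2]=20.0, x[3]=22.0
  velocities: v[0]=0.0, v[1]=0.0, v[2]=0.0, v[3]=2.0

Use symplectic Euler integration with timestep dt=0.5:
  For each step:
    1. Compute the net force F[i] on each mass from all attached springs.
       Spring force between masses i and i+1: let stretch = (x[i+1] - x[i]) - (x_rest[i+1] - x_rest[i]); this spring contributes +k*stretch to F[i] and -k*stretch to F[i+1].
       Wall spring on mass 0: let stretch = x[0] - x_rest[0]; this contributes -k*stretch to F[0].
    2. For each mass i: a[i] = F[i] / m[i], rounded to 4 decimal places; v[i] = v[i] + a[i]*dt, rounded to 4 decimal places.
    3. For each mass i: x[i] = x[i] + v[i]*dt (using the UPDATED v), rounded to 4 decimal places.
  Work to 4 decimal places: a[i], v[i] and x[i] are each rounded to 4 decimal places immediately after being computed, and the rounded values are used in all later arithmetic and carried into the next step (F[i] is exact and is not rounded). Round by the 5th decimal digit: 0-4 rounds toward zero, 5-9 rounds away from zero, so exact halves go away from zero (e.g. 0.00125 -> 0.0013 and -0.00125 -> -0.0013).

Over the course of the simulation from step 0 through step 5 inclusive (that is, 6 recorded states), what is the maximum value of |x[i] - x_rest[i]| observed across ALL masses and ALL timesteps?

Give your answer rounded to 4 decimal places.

Step 0: x=[8.0000 10.0000 20.0000 22.0000] v=[0.0000 0.0000 0.0000 2.0000]
Step 1: x=[2.0000 18.0000 12.0000 27.0000] v=[-12.0000 16.0000 -16.0000 10.0000]
Step 2: x=[10.0000 4.0000 25.0000 23.0000] v=[16.0000 -28.0000 26.0000 -8.0000]
Step 3: x=[2.0000 17.0000 15.0000 27.0000] v=[-16.0000 26.0000 -20.0000 8.0000]
Step 4: x=[7.0000 13.0000 19.0000 25.0000] v=[10.0000 -8.0000 8.0000 -4.0000]
Step 5: x=[11.0000 9.0000 23.0000 23.0000] v=[8.0000 -8.0000 8.0000 -4.0000]
Max displacement = 8.0000

Answer: 8.0000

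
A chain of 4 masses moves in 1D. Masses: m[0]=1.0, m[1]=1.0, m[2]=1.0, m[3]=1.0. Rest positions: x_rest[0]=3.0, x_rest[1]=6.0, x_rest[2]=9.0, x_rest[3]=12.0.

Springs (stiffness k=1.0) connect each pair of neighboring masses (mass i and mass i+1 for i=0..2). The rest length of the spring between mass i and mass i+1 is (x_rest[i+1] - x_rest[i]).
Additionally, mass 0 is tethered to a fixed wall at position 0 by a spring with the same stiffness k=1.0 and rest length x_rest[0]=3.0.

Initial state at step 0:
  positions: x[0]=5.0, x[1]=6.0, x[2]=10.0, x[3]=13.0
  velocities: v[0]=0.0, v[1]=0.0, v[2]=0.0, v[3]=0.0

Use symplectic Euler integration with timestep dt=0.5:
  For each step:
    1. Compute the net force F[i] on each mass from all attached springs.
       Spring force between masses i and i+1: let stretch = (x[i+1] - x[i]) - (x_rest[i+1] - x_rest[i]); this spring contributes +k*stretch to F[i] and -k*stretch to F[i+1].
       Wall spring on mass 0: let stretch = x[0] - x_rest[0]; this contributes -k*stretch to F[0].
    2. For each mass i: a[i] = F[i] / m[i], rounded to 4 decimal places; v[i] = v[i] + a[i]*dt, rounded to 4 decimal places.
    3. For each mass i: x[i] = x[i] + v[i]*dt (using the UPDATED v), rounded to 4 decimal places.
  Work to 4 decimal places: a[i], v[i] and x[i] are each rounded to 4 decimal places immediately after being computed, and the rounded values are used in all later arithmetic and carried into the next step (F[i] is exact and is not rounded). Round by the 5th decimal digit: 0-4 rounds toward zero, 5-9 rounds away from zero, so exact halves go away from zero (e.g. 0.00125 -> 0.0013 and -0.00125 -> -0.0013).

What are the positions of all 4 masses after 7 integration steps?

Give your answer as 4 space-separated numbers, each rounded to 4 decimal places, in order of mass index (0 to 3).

Answer: 3.8835 5.2076 8.9745 12.9140

Derivation:
Step 0: x=[5.0000 6.0000 10.0000 13.0000] v=[0.0000 0.0000 0.0000 0.0000]
Step 1: x=[4.0000 6.7500 9.7500 13.0000] v=[-2.0000 1.5000 -0.5000 0.0000]
Step 2: x=[2.6875 7.5625 9.5625 12.9375] v=[-2.6250 1.6250 -0.3750 -0.1250]
Step 3: x=[1.9219 7.6563 9.7188 12.7813] v=[-1.5313 0.1875 0.3125 -0.3125]
Step 4: x=[2.1094 6.8321 10.1251 12.6094] v=[0.3750 -1.6485 0.8125 -0.3438]
Step 5: x=[2.9503 5.6504 10.3292 12.5664] v=[1.6817 -2.3634 0.4082 -0.0860]
Step 6: x=[3.7286 4.9634 9.9229 12.7141] v=[1.5566 -1.3741 -0.8126 0.2954]
Step 7: x=[3.8835 5.2076 8.9745 12.9140] v=[0.3097 0.4883 -1.8968 0.3998]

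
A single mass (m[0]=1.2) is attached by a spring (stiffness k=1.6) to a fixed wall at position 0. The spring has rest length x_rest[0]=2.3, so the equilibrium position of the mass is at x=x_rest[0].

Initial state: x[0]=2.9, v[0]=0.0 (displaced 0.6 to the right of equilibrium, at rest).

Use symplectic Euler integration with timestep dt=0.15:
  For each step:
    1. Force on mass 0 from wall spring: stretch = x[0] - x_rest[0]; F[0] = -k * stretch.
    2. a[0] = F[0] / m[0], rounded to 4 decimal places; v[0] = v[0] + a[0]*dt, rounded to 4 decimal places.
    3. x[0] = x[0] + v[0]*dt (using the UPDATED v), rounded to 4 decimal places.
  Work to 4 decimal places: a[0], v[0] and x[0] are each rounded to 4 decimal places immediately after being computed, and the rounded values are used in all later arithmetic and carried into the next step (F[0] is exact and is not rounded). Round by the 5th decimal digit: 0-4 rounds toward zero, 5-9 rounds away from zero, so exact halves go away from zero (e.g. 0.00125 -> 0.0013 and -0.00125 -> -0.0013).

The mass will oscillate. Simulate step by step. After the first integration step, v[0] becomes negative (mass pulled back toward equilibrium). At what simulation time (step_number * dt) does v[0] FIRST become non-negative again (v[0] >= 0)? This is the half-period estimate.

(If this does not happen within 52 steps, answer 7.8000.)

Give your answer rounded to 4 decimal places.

Step 0: x=[2.9000] v=[0.0000]
Step 1: x=[2.8820] v=[-0.1200]
Step 2: x=[2.8465] v=[-0.2364]
Step 3: x=[2.7946] v=[-0.3457]
Step 4: x=[2.7279] v=[-0.4446]
Step 5: x=[2.6484] v=[-0.5302]
Step 6: x=[2.5584] v=[-0.5999]
Step 7: x=[2.4607] v=[-0.6516]
Step 8: x=[2.3581] v=[-0.6837]
Step 9: x=[2.2538] v=[-0.6953]
Step 10: x=[2.1509] v=[-0.6861]
Step 11: x=[2.0525] v=[-0.6563]
Step 12: x=[1.9615] v=[-0.6068]
Step 13: x=[1.8806] v=[-0.5391]
Step 14: x=[1.8123] v=[-0.4552]
Step 15: x=[1.7586] v=[-0.3577]
Step 16: x=[1.7212] v=[-0.2494]
Step 17: x=[1.7012] v=[-0.1336]
Step 18: x=[1.6991] v=[-0.0138]
Step 19: x=[1.7151] v=[0.1064]
First v>=0 after going negative at step 19, time=2.8500

Answer: 2.8500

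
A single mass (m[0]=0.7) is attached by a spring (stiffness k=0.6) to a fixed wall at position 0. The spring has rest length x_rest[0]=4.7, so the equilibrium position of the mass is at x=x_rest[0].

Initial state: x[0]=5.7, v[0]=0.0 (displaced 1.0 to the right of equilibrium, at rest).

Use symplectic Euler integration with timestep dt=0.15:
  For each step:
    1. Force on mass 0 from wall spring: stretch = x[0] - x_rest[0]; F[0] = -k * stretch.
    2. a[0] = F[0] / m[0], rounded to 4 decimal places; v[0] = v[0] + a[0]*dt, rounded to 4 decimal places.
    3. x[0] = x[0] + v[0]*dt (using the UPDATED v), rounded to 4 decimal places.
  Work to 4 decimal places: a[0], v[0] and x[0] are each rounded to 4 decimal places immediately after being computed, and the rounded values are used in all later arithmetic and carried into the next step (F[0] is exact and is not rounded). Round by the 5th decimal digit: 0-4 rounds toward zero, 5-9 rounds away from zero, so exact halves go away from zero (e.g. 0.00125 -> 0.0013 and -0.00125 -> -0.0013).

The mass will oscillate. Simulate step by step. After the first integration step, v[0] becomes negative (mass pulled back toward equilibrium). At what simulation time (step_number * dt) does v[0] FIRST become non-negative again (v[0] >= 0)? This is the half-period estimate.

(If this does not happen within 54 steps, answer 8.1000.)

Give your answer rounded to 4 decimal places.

Step 0: x=[5.7000] v=[0.0000]
Step 1: x=[5.6807] v=[-0.1286]
Step 2: x=[5.6425] v=[-0.2547]
Step 3: x=[5.5861] v=[-0.3759]
Step 4: x=[5.5126] v=[-0.4898]
Step 5: x=[5.4235] v=[-0.5943]
Step 6: x=[5.3204] v=[-0.6873]
Step 7: x=[5.2053] v=[-0.7671]
Step 8: x=[5.0805] v=[-0.8321]
Step 9: x=[4.9484] v=[-0.8810]
Step 10: x=[4.8115] v=[-0.9129]
Step 11: x=[4.6724] v=[-0.9272]
Step 12: x=[4.5339] v=[-0.9236]
Step 13: x=[4.3986] v=[-0.9022]
Step 14: x=[4.2691] v=[-0.8635]
Step 15: x=[4.1479] v=[-0.8081]
Step 16: x=[4.0373] v=[-0.7371]
Step 17: x=[3.9395] v=[-0.6519]
Step 18: x=[3.8564] v=[-0.5541]
Step 19: x=[3.7896] v=[-0.4456]
Step 20: x=[3.7403] v=[-0.3286]
Step 21: x=[3.7095] v=[-0.2052]
Step 22: x=[3.6978] v=[-0.0779]
Step 23: x=[3.7055] v=[0.0510]
First v>=0 after going negative at step 23, time=3.4500

Answer: 3.4500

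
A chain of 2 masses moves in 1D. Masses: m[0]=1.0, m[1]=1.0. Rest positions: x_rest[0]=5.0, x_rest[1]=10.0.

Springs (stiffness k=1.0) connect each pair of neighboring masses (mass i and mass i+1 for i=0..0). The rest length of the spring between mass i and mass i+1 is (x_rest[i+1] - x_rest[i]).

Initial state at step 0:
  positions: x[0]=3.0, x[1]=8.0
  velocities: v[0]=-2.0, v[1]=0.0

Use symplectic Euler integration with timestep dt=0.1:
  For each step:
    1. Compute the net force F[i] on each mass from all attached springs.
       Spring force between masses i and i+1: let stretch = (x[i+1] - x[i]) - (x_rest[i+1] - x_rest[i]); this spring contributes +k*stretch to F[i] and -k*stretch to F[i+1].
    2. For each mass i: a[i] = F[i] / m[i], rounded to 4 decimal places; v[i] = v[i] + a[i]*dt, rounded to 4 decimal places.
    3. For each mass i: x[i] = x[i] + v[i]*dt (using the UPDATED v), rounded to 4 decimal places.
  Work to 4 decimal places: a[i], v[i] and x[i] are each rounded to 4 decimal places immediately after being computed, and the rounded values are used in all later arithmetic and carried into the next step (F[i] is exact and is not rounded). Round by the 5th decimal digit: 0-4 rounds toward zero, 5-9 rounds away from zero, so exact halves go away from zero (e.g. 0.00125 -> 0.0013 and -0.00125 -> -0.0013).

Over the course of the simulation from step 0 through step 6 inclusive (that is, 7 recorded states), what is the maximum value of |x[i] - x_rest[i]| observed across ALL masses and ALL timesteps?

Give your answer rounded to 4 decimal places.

Step 0: x=[3.0000 8.0000] v=[-2.0000 0.0000]
Step 1: x=[2.8000 8.0000] v=[-2.0000 0.0000]
Step 2: x=[2.6020 7.9980] v=[-1.9800 -0.0200]
Step 3: x=[2.4080 7.9920] v=[-1.9404 -0.0596]
Step 4: x=[2.2198 7.9802] v=[-1.8820 -0.1180]
Step 5: x=[2.0392 7.9608] v=[-1.8060 -0.1940]
Step 6: x=[1.8678 7.9322] v=[-1.7138 -0.2862]
Max displacement = 3.1322

Answer: 3.1322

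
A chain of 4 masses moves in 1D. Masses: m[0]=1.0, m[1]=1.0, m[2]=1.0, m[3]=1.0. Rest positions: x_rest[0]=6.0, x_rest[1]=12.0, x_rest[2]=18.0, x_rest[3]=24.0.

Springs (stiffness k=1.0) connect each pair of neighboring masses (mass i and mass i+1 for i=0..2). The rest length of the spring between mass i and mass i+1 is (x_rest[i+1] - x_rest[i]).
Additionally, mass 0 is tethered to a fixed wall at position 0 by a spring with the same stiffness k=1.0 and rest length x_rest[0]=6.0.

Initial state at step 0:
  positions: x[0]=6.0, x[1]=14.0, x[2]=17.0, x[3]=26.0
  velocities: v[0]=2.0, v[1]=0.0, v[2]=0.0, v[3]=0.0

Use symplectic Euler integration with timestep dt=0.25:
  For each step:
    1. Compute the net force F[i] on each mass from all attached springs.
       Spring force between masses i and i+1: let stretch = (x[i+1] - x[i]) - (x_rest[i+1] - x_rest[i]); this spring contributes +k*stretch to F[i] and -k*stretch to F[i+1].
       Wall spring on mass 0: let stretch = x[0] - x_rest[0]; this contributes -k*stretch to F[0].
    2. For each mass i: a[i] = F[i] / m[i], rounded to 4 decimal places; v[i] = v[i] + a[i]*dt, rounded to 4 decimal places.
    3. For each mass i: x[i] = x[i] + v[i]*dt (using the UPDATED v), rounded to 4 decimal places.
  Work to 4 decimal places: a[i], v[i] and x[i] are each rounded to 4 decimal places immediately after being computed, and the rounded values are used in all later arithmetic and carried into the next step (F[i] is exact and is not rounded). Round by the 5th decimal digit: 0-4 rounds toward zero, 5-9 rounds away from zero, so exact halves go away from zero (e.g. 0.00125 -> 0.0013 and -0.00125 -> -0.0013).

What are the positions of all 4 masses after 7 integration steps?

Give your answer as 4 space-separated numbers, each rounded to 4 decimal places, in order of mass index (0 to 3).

Step 0: x=[6.0000 14.0000 17.0000 26.0000] v=[2.0000 0.0000 0.0000 0.0000]
Step 1: x=[6.6250 13.6875 17.3750 25.8125] v=[2.5000 -1.2500 1.5000 -0.7500]
Step 2: x=[7.2774 13.1641 18.0469 25.4727] v=[2.6094 -2.0938 2.6875 -1.3594]
Step 3: x=[7.8428 12.5779 18.8777 25.0437] v=[2.2617 -2.3448 3.3233 -1.7159]
Step 4: x=[8.2140 12.0895 19.7002 24.6044] v=[1.4848 -1.9536 3.2899 -1.7574]
Step 5: x=[8.3141 11.8346 20.3535 24.2335] v=[0.4002 -1.0198 2.6133 -1.4835]
Step 6: x=[8.1146 11.8921 20.7169 23.9951] v=[-0.7982 0.2298 1.4536 -0.9535]
Step 7: x=[7.6440 12.2650 20.7337 23.9268] v=[-1.8825 1.4916 0.0670 -0.2731]

Answer: 7.6440 12.2650 20.7337 23.9268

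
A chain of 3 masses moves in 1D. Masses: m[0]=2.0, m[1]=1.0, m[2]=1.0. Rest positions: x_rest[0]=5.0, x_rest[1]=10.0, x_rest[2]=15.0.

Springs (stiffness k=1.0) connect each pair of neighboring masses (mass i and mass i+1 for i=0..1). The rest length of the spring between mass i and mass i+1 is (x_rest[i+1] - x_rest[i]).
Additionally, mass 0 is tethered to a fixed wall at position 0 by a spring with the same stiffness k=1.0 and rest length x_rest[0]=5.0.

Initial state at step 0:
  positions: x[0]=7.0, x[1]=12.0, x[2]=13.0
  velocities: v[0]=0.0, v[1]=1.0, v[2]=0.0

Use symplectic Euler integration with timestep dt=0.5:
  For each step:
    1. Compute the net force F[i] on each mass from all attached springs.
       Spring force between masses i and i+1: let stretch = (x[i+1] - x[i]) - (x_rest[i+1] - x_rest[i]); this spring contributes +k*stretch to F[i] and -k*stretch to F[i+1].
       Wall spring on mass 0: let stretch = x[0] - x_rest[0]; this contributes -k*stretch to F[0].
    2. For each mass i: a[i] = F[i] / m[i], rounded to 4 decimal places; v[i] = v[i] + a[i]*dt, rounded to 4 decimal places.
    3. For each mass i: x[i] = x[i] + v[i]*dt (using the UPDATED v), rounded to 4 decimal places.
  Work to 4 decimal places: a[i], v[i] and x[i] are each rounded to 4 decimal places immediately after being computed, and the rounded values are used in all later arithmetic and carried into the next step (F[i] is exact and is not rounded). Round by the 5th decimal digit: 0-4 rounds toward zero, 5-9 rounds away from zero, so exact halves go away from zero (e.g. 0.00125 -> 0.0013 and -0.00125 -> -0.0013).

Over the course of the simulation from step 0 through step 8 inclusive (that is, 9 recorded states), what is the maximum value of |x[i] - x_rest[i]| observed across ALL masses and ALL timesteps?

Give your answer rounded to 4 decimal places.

Step 0: x=[7.0000 12.0000 13.0000] v=[0.0000 1.0000 0.0000]
Step 1: x=[6.7500 11.5000 14.0000] v=[-0.5000 -1.0000 2.0000]
Step 2: x=[6.2500 10.4375 15.6250] v=[-1.0000 -2.1250 3.2500]
Step 3: x=[5.4922 9.6250 17.2032] v=[-1.5157 -1.6250 3.1563]
Step 4: x=[4.5644 9.6739 18.1368] v=[-1.8556 0.0977 1.8672]
Step 5: x=[3.7048 10.5611 18.2047] v=[-1.7193 1.7744 0.1358]
Step 6: x=[3.2391 11.6452 17.6117] v=[-0.9314 2.1681 -1.1860]
Step 7: x=[3.4193 12.1194 16.7771] v=[0.3604 0.9483 -1.6693]
Step 8: x=[4.2596 11.5830 16.0280] v=[1.6806 -1.0729 -1.4982]
Max displacement = 3.2047

Answer: 3.2047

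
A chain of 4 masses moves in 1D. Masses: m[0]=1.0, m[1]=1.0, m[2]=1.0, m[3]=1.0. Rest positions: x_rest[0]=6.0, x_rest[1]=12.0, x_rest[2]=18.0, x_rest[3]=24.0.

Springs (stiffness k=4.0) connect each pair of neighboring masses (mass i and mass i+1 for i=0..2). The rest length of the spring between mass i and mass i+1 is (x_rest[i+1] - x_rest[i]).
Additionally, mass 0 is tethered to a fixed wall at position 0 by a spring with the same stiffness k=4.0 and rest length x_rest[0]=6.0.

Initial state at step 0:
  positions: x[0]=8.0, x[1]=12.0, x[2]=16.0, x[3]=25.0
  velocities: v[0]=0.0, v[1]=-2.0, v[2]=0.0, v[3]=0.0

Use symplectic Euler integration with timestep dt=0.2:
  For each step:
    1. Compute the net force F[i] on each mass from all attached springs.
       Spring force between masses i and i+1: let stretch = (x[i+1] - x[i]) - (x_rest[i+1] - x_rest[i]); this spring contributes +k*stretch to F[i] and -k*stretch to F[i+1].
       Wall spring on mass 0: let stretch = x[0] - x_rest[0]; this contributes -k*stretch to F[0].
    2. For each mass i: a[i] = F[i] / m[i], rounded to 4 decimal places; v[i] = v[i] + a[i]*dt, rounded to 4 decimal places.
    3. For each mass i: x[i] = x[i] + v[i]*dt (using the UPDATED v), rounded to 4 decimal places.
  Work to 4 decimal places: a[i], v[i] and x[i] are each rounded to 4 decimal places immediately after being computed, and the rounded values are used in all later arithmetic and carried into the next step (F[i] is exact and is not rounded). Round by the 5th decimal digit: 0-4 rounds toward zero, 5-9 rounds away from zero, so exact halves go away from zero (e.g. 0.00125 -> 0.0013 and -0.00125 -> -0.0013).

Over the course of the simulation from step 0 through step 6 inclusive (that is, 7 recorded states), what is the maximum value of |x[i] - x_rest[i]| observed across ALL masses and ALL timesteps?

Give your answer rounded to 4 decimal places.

Answer: 2.6087

Derivation:
Step 0: x=[8.0000 12.0000 16.0000 25.0000] v=[0.0000 -2.0000 0.0000 0.0000]
Step 1: x=[7.3600 11.6000 16.8000 24.5200] v=[-3.2000 -2.0000 4.0000 -2.4000]
Step 2: x=[6.2208 11.3536 18.0032 23.7648] v=[-5.6960 -1.2320 6.0160 -3.7760]
Step 3: x=[4.9075 11.3499 19.0643 23.0477] v=[-6.5664 -0.0186 5.3056 -3.5853]
Step 4: x=[3.8398 11.5497 19.5285 22.6533] v=[-5.3385 0.9990 2.3208 -1.9720]
Step 5: x=[3.3913 11.7925 19.2160 22.7189] v=[-2.2424 1.2141 -1.5624 0.3282]
Step 6: x=[3.7444 11.8789 18.2762 23.1841] v=[1.7655 0.4319 -4.6989 2.3259]
Max displacement = 2.6087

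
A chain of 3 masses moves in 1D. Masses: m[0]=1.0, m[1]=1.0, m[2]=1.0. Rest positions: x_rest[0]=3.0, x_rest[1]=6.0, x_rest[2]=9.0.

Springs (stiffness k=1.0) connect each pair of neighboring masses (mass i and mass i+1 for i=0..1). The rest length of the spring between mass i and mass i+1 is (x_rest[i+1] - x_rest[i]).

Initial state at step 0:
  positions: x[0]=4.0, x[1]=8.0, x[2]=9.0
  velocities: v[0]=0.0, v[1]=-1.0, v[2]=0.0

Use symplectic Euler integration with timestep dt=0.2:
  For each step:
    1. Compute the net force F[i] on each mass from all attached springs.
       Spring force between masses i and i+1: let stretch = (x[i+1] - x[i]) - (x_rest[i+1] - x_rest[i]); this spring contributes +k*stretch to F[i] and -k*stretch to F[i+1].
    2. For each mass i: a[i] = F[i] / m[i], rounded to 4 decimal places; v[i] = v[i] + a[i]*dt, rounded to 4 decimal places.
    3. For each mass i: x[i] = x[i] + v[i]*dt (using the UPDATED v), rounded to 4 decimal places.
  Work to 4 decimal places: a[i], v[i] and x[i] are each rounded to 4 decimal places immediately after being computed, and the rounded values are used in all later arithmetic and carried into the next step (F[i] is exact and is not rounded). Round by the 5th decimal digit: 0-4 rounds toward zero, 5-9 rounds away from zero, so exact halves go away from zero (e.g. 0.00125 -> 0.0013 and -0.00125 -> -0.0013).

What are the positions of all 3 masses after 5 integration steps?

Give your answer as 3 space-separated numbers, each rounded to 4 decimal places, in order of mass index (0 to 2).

Step 0: x=[4.0000 8.0000 9.0000] v=[0.0000 -1.0000 0.0000]
Step 1: x=[4.0400 7.6800 9.0800] v=[0.2000 -1.6000 0.4000]
Step 2: x=[4.1056 7.2704 9.2240] v=[0.3280 -2.0480 0.7200]
Step 3: x=[4.1778 6.8124 9.4099] v=[0.3610 -2.2902 0.9293]
Step 4: x=[4.2354 6.3529 9.6119] v=[0.2879 -2.2976 1.0098]
Step 5: x=[4.2577 5.9390 9.8035] v=[0.1114 -2.0693 0.9580]

Answer: 4.2577 5.9390 9.8035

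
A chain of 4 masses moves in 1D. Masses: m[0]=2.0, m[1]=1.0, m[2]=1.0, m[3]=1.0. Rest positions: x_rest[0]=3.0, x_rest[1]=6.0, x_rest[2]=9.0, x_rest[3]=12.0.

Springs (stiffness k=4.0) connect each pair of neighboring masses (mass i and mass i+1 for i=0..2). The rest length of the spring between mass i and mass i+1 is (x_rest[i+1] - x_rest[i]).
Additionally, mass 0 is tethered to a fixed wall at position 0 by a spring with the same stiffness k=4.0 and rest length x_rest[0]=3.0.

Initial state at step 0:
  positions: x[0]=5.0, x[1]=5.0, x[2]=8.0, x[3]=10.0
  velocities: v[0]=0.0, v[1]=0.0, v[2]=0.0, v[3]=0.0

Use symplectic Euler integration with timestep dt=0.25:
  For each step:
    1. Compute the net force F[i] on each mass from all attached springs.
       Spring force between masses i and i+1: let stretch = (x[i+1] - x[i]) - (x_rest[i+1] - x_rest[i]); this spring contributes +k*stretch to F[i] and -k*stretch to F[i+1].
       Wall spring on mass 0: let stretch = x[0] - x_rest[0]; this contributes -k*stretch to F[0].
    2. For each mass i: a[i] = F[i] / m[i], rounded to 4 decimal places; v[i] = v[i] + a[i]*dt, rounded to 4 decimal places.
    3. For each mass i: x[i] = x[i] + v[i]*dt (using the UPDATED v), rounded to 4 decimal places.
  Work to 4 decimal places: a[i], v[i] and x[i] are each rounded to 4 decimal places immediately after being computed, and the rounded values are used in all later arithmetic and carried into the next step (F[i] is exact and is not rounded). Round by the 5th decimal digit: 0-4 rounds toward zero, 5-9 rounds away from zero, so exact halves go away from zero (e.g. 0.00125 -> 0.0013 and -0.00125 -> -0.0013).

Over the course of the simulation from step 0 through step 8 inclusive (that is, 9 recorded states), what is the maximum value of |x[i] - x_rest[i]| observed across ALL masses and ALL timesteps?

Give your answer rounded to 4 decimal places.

Step 0: x=[5.0000 5.0000 8.0000 10.0000] v=[0.0000 0.0000 0.0000 0.0000]
Step 1: x=[4.3750 5.7500 7.7500 10.2500] v=[-2.5000 3.0000 -1.0000 1.0000]
Step 2: x=[3.3750 6.6563 7.6250 10.6250] v=[-4.0000 3.6250 -0.5000 1.5000]
Step 3: x=[2.3633 6.9844 8.0078 11.0000] v=[-4.0469 1.3124 1.5313 1.5000]
Step 4: x=[1.6338 6.4131 8.8828 11.3770] v=[-2.9180 -2.2853 3.5001 1.5078]
Step 5: x=[1.2975 5.2644 9.7640 11.8804] v=[-1.3453 -4.5949 3.5246 2.0136]
Step 6: x=[1.2949 4.2489 10.0494 12.6047] v=[-0.0106 -4.0622 1.1414 2.8972]
Step 7: x=[1.4997 3.9450 9.5235 13.4402] v=[0.8190 -1.2157 -2.1038 3.3419]
Step 8: x=[1.8227 4.4244 8.5821 14.0465] v=[1.2918 1.9175 -3.7656 2.4252]
Max displacement = 2.0550

Answer: 2.0550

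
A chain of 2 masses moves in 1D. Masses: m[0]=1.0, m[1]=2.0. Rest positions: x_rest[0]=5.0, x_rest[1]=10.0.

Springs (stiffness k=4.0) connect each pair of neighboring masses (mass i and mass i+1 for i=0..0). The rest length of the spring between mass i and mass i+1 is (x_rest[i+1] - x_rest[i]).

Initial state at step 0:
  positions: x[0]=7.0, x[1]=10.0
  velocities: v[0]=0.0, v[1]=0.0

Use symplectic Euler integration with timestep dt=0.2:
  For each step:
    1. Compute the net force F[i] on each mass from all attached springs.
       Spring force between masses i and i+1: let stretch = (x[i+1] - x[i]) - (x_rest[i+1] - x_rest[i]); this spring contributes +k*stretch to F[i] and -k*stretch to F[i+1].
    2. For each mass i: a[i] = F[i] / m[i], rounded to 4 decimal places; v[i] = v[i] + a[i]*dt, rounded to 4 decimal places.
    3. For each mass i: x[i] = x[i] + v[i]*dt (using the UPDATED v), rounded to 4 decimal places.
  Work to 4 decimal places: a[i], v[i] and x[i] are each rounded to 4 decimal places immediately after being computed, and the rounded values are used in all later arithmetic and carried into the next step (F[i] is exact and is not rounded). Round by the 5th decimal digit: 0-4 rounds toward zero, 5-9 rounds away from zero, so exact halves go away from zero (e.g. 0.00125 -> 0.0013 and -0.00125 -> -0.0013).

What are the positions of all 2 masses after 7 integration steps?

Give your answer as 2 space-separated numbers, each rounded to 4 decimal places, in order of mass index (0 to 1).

Answer: 4.5091 11.2455

Derivation:
Step 0: x=[7.0000 10.0000] v=[0.0000 0.0000]
Step 1: x=[6.6800 10.1600] v=[-1.6000 0.8000]
Step 2: x=[6.1168 10.4416] v=[-2.8160 1.4080]
Step 3: x=[5.4456 10.7772] v=[-3.3562 1.6781]
Step 4: x=[4.8274 11.0863] v=[-3.0909 1.5455]
Step 5: x=[4.4106 11.2947] v=[-2.0838 1.0419]
Step 6: x=[4.2953 11.3524] v=[-0.5765 0.2883]
Step 7: x=[4.5091 11.2455] v=[1.0692 -0.5345]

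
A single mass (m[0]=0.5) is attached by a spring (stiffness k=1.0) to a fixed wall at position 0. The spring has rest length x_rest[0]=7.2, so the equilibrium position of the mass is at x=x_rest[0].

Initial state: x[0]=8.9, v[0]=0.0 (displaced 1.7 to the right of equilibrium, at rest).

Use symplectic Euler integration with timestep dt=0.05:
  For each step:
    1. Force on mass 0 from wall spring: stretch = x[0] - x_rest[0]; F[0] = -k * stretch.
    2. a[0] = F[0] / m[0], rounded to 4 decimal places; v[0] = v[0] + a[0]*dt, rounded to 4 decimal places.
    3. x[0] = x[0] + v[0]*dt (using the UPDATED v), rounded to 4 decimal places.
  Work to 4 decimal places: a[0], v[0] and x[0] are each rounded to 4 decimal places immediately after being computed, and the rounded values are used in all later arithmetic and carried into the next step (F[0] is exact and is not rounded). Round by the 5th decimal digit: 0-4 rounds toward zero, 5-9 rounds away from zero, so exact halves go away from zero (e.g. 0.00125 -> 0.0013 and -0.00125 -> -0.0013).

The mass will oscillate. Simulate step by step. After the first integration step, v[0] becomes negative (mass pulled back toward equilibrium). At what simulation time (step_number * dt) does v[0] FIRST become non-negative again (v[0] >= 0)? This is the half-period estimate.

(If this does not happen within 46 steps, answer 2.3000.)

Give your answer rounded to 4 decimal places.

Step 0: x=[8.9000] v=[0.0000]
Step 1: x=[8.8915] v=[-0.1700]
Step 2: x=[8.8745] v=[-0.3392]
Step 3: x=[8.8492] v=[-0.5067]
Step 4: x=[8.8156] v=[-0.6716]
Step 5: x=[8.7739] v=[-0.8332]
Step 6: x=[8.7244] v=[-0.9906]
Step 7: x=[8.6673] v=[-1.1430]
Step 8: x=[8.6028] v=[-1.2897]
Step 9: x=[8.5313] v=[-1.4300]
Step 10: x=[8.4531] v=[-1.5631]
Step 11: x=[8.3687] v=[-1.6884]
Step 12: x=[8.2784] v=[-1.8053]
Step 13: x=[8.1827] v=[-1.9131]
Step 14: x=[8.0821] v=[-2.0114]
Step 15: x=[7.9771] v=[-2.0996]
Step 16: x=[7.8682] v=[-2.1773]
Step 17: x=[7.7560] v=[-2.2441]
Step 18: x=[7.6410] v=[-2.2997]
Step 19: x=[7.5238] v=[-2.3438]
Step 20: x=[7.4050] v=[-2.3762]
Step 21: x=[7.2852] v=[-2.3967]
Step 22: x=[7.1649] v=[-2.4052]
Step 23: x=[7.0448] v=[-2.4017]
Step 24: x=[6.9255] v=[-2.3862]
Step 25: x=[6.8076] v=[-2.3588]
Step 26: x=[6.6916] v=[-2.3196]
Step 27: x=[6.5782] v=[-2.2688]
Step 28: x=[6.4679] v=[-2.2066]
Step 29: x=[6.3612] v=[-2.1334]
Step 30: x=[6.2587] v=[-2.0495]
Step 31: x=[6.1609] v=[-1.9554]
Step 32: x=[6.0683] v=[-1.8515]
Step 33: x=[5.9814] v=[-1.7383]
Step 34: x=[5.9006] v=[-1.6164]
Step 35: x=[5.8263] v=[-1.4865]
Step 36: x=[5.7588] v=[-1.3491]
Step 37: x=[5.6986] v=[-1.2050]
Step 38: x=[5.6459] v=[-1.0549]
Step 39: x=[5.6009] v=[-0.8995]
Step 40: x=[5.5639] v=[-0.7396]
Step 41: x=[5.5351] v=[-0.5760]
Step 42: x=[5.5146] v=[-0.4095]
Step 43: x=[5.5026] v=[-0.2410]
Step 44: x=[5.4990] v=[-0.0713]
Step 45: x=[5.5039] v=[0.0988]
First v>=0 after going negative at step 45, time=2.2500

Answer: 2.2500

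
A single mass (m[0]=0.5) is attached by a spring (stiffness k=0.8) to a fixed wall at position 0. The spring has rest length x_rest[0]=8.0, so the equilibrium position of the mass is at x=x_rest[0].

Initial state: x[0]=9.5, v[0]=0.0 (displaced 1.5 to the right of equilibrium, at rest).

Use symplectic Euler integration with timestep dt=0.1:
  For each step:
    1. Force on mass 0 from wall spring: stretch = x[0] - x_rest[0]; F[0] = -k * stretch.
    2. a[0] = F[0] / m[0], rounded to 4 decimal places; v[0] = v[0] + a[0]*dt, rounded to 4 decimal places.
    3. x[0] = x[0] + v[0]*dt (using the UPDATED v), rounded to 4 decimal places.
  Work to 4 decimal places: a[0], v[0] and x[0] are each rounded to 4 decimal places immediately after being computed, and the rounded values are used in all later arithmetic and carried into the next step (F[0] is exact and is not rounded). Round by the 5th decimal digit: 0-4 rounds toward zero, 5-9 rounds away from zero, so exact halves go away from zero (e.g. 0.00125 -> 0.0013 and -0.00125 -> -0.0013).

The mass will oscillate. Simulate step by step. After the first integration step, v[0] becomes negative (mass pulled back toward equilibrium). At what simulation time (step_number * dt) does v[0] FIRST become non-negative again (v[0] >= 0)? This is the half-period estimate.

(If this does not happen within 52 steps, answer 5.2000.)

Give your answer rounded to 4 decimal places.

Answer: 2.5000

Derivation:
Step 0: x=[9.5000] v=[0.0000]
Step 1: x=[9.4760] v=[-0.2400]
Step 2: x=[9.4284] v=[-0.4762]
Step 3: x=[9.3579] v=[-0.7047]
Step 4: x=[9.2657] v=[-0.9220]
Step 5: x=[9.1533] v=[-1.1245]
Step 6: x=[9.0224] v=[-1.3090]
Step 7: x=[8.8751] v=[-1.4726]
Step 8: x=[8.7138] v=[-1.6126]
Step 9: x=[8.5411] v=[-1.7268]
Step 10: x=[8.3598] v=[-1.8134]
Step 11: x=[8.1727] v=[-1.8710]
Step 12: x=[7.9828] v=[-1.8986]
Step 13: x=[7.7932] v=[-1.8959]
Step 14: x=[7.6069] v=[-1.8628]
Step 15: x=[7.4269] v=[-1.7999]
Step 16: x=[7.2561] v=[-1.7082]
Step 17: x=[7.0972] v=[-1.5892]
Step 18: x=[6.9527] v=[-1.4448]
Step 19: x=[6.8250] v=[-1.2772]
Step 20: x=[6.7161] v=[-1.0892]
Step 21: x=[6.6277] v=[-0.8838]
Step 22: x=[6.5613] v=[-0.6642]
Step 23: x=[6.5179] v=[-0.4340]
Step 24: x=[6.4982] v=[-0.1969]
Step 25: x=[6.5025] v=[0.0434]
First v>=0 after going negative at step 25, time=2.5000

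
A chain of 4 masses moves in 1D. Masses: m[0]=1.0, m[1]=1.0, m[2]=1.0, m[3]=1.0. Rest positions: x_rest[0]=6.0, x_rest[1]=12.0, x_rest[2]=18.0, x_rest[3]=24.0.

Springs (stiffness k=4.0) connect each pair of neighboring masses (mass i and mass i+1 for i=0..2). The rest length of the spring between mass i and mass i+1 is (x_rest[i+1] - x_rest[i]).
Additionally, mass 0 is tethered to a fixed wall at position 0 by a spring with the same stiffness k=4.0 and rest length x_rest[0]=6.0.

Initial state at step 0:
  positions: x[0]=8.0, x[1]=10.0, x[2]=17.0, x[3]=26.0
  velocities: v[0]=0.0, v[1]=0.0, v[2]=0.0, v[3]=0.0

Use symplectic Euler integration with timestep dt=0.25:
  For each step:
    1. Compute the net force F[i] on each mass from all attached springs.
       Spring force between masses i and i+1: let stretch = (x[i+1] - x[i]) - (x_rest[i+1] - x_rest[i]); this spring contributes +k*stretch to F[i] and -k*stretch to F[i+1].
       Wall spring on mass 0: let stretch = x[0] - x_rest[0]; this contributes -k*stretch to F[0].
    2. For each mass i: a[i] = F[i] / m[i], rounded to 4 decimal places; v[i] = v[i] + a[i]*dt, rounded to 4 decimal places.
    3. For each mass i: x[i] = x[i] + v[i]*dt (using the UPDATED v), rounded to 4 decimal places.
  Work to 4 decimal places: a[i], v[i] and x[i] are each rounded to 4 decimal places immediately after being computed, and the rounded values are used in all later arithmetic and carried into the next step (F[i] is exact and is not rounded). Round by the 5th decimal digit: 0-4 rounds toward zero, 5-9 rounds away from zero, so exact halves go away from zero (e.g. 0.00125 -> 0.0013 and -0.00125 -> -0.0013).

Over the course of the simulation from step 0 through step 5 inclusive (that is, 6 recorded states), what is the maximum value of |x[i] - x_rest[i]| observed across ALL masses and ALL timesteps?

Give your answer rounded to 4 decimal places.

Answer: 2.4375

Derivation:
Step 0: x=[8.0000 10.0000 17.0000 26.0000] v=[0.0000 0.0000 0.0000 0.0000]
Step 1: x=[6.5000 11.2500 17.5000 25.2500] v=[-6.0000 5.0000 2.0000 -3.0000]
Step 2: x=[4.5625 12.8750 18.3750 24.0625] v=[-7.7500 6.5000 3.5000 -4.7500]
Step 3: x=[3.5625 13.7969 19.2969 22.9531] v=[-4.0000 3.6875 3.6875 -4.4375]
Step 4: x=[4.2305 13.5352 19.7578 22.4297] v=[2.6719 -1.0469 1.8437 -2.0937]
Step 5: x=[6.1670 12.5030 19.3311 22.7383] v=[7.7461 -4.1290 -1.7070 1.2344]
Max displacement = 2.4375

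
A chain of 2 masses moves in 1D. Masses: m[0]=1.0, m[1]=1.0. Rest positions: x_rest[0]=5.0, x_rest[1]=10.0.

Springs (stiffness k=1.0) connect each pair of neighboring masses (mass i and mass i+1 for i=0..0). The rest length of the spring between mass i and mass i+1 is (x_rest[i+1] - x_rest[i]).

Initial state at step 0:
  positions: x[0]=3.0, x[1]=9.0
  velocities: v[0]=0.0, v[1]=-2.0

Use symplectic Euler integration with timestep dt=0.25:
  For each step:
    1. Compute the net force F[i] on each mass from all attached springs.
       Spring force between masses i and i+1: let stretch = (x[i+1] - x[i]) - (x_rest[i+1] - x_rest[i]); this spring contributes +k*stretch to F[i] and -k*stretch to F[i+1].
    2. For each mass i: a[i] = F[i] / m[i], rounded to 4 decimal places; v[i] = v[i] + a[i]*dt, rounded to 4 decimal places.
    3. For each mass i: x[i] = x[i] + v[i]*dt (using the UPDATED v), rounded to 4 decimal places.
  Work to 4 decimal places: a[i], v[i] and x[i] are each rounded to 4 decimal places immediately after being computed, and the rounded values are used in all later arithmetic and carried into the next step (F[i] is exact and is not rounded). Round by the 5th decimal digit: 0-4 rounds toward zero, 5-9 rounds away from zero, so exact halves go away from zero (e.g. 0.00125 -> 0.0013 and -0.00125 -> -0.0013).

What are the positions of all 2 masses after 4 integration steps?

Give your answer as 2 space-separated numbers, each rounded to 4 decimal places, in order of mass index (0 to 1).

Answer: 3.2251 6.7750

Derivation:
Step 0: x=[3.0000 9.0000] v=[0.0000 -2.0000]
Step 1: x=[3.0625 8.4375] v=[0.2500 -2.2500]
Step 2: x=[3.1485 7.8516] v=[0.3438 -2.3438]
Step 3: x=[3.2159 7.2842] v=[0.2696 -2.2696]
Step 4: x=[3.2251 6.7750] v=[0.0367 -2.0367]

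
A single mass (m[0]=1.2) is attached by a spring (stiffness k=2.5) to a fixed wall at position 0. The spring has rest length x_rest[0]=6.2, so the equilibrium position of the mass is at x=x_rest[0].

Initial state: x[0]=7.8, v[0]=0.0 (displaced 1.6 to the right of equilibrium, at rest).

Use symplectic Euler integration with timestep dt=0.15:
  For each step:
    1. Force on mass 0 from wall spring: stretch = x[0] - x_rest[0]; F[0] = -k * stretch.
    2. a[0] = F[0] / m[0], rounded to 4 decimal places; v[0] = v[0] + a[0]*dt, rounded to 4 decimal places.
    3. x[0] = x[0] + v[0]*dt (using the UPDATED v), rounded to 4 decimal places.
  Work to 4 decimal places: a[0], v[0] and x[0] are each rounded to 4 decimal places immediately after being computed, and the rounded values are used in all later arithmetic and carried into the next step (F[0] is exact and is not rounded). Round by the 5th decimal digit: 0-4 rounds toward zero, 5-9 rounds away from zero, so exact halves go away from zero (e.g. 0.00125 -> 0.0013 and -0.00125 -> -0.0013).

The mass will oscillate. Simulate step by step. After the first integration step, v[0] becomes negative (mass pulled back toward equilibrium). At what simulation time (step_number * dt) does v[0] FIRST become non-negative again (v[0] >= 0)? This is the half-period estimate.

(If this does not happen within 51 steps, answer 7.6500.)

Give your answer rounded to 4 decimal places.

Step 0: x=[7.8000] v=[0.0000]
Step 1: x=[7.7250] v=[-0.5000]
Step 2: x=[7.5785] v=[-0.9766]
Step 3: x=[7.3674] v=[-1.4074]
Step 4: x=[7.1016] v=[-1.7722]
Step 5: x=[6.7935] v=[-2.0539]
Step 6: x=[6.4576] v=[-2.2394]
Step 7: x=[6.1096] v=[-2.3199]
Step 8: x=[5.7658] v=[-2.2917]
Step 9: x=[5.4424] v=[-2.1560]
Step 10: x=[5.1545] v=[-1.9193]
Step 11: x=[4.9156] v=[-1.5926]
Step 12: x=[4.7369] v=[-1.1912]
Step 13: x=[4.6268] v=[-0.7340]
Step 14: x=[4.5904] v=[-0.2424]
Step 15: x=[4.6295] v=[0.2606]
First v>=0 after going negative at step 15, time=2.2500

Answer: 2.2500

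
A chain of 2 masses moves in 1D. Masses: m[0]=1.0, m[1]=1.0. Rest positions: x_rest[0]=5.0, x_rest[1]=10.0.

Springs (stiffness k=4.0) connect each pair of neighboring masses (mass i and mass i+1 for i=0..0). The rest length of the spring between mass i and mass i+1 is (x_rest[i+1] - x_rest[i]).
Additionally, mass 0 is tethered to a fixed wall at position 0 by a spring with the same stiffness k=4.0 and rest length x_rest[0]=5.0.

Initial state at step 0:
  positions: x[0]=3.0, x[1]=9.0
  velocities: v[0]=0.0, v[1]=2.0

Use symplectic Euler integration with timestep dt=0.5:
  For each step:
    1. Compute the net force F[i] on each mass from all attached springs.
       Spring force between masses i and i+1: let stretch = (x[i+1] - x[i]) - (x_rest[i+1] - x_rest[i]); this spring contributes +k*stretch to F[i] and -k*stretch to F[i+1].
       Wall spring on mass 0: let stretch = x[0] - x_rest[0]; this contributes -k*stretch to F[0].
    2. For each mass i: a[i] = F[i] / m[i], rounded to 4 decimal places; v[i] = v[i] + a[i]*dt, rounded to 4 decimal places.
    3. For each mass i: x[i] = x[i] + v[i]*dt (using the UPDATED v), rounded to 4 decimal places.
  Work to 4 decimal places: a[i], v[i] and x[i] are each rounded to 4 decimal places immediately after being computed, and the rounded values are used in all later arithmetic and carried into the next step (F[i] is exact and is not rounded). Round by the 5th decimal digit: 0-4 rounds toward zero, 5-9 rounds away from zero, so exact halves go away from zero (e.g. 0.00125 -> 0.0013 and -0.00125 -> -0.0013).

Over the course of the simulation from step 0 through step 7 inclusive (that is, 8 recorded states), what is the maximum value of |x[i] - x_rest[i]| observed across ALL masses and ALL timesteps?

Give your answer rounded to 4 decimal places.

Answer: 3.0000

Derivation:
Step 0: x=[3.0000 9.0000] v=[0.0000 2.0000]
Step 1: x=[6.0000 9.0000] v=[6.0000 0.0000]
Step 2: x=[6.0000 11.0000] v=[0.0000 4.0000]
Step 3: x=[5.0000 13.0000] v=[-2.0000 4.0000]
Step 4: x=[7.0000 12.0000] v=[4.0000 -2.0000]
Step 5: x=[7.0000 11.0000] v=[0.0000 -2.0000]
Step 6: x=[4.0000 11.0000] v=[-6.0000 0.0000]
Step 7: x=[4.0000 9.0000] v=[0.0000 -4.0000]
Max displacement = 3.0000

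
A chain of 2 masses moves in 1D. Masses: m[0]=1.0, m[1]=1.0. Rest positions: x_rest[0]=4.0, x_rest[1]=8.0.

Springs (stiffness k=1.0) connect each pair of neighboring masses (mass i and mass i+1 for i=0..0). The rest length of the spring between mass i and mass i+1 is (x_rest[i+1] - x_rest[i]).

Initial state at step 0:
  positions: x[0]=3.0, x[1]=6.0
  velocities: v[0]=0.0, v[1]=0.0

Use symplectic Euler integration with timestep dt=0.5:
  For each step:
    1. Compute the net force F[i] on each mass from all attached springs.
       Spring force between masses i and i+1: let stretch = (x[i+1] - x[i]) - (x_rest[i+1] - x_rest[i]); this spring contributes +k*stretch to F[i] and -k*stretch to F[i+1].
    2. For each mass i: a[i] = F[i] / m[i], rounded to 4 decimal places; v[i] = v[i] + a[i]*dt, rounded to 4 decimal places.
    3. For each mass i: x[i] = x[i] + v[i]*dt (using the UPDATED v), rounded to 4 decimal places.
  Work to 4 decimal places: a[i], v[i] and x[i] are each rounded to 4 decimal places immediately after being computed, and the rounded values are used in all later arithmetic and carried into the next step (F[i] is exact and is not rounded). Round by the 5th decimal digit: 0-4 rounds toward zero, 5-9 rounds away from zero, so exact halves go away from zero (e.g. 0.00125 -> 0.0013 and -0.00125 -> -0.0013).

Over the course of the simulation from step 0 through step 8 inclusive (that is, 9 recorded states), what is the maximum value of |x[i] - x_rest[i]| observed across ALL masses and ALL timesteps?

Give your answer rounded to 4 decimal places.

Step 0: x=[3.0000 6.0000] v=[0.0000 0.0000]
Step 1: x=[2.7500 6.2500] v=[-0.5000 0.5000]
Step 2: x=[2.3750 6.6250] v=[-0.7500 0.7500]
Step 3: x=[2.0625 6.9375] v=[-0.6250 0.6250]
Step 4: x=[1.9688 7.0313] v=[-0.1875 0.1875]
Step 5: x=[2.1407 6.8594] v=[0.3438 -0.3438]
Step 6: x=[2.4923 6.5078] v=[0.7032 -0.7032]
Step 7: x=[2.8478 6.1523] v=[0.7110 -0.7110]
Step 8: x=[3.0295 5.9707] v=[0.3633 -0.3633]
Max displacement = 2.0312

Answer: 2.0312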